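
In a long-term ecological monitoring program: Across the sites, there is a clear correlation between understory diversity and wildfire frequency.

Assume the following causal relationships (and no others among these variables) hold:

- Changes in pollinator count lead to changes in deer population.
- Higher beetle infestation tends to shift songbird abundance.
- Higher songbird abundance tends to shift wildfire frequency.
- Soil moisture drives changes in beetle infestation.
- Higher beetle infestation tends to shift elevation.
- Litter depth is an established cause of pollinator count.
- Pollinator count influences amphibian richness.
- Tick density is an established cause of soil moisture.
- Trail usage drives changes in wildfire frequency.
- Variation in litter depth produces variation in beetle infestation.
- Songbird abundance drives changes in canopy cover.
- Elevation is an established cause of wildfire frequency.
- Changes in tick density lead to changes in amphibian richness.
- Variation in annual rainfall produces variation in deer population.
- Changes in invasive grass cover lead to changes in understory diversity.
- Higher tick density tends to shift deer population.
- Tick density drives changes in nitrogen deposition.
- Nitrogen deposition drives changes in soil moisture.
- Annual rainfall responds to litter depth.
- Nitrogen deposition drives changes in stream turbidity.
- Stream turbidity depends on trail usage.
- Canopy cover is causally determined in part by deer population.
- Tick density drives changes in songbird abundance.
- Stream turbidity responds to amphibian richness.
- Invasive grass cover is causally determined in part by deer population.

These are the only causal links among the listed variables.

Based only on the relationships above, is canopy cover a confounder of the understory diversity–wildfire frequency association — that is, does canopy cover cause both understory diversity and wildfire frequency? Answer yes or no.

no

Canopy cover has no stated causal path to either understory diversity or wildfire frequency. A confounder must cause both variables, so canopy cover does not qualify.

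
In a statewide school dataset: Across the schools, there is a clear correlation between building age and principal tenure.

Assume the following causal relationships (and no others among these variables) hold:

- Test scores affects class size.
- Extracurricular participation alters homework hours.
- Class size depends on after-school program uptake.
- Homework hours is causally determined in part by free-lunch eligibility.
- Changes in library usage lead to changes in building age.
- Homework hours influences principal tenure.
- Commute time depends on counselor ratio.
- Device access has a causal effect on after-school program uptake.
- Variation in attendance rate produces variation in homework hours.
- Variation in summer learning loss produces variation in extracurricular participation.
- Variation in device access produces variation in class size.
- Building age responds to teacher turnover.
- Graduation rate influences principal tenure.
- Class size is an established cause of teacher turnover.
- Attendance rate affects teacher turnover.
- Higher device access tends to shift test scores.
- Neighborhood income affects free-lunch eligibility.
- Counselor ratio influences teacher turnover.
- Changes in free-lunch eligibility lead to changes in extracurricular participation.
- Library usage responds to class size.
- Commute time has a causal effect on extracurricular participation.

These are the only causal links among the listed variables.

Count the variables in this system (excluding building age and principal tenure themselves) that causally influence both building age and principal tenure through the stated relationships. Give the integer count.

2

The common causes are: attendance rate (to building age via attendance rate → teacher turnover → building age; to principal tenure via attendance rate → homework hours → principal tenure); counselor ratio (to building age via counselor ratio → teacher turnover → building age; to principal tenure via counselor ratio → commute time → extracurricular participation → homework hours → principal tenure).
Every other variable lacks a causal path to at least one of building age and principal tenure.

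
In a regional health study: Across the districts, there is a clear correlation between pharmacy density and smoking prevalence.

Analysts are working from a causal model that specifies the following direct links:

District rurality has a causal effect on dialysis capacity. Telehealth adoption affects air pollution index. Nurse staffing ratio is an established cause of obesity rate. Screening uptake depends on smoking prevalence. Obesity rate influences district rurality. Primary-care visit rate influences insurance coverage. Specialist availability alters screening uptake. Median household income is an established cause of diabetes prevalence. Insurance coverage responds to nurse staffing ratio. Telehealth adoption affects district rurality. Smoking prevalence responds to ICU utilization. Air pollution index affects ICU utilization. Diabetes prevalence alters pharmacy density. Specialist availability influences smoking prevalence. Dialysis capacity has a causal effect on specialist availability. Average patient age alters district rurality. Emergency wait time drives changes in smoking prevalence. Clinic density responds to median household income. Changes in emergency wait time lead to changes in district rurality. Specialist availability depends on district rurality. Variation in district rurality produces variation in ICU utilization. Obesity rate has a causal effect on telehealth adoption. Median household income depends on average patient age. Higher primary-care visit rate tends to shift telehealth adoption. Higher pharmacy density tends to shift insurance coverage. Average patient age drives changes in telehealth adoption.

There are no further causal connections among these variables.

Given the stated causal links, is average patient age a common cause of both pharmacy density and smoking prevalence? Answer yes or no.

yes

Average patient age has a causal path to pharmacy density (average patient age → median household income → diabetes prevalence → pharmacy density) and to smoking prevalence (average patient age → district rurality → ICU utilization → smoking prevalence), so it is a common cause of both — a confounder.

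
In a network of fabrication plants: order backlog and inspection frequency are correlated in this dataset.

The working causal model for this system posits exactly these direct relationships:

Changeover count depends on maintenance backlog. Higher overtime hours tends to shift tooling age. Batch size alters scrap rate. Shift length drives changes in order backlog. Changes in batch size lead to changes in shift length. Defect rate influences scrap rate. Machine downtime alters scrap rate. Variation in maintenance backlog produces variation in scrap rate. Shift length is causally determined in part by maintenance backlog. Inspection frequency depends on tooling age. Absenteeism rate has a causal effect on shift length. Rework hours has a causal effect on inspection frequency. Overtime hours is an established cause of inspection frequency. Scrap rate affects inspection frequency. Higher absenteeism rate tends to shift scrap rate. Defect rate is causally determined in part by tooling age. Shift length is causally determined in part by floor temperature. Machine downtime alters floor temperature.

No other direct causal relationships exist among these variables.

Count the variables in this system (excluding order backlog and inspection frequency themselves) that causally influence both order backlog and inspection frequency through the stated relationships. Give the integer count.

4

The common causes are: absenteeism rate (to order backlog via absenteeism rate → shift length → order backlog; to inspection frequency via absenteeism rate → scrap rate → inspection frequency); batch size (to order backlog via batch size → shift length → order backlog; to inspection frequency via batch size → scrap rate → inspection frequency); machine downtime (to order backlog via machine downtime → floor temperature → shift length → order backlog; to inspection frequency via machine downtime → scrap rate → inspection frequency); maintenance backlog (to order backlog via maintenance backlog → shift length → order backlog; to inspection frequency via maintenance backlog → scrap rate → inspection frequency).
Every other variable lacks a causal path to at least one of order backlog and inspection frequency.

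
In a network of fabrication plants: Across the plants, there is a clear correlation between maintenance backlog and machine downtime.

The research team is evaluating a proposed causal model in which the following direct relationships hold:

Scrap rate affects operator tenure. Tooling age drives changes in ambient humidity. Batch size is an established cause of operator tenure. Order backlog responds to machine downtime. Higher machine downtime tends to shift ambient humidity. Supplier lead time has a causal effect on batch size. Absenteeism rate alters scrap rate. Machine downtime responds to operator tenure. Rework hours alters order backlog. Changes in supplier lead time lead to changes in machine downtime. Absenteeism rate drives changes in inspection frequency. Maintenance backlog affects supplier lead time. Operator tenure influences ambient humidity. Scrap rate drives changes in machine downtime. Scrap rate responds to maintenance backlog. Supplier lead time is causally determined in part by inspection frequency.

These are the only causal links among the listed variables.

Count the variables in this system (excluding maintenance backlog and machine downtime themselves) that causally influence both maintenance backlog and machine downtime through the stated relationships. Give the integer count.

0

No listed variable has a causal path to both maintenance backlog and machine downtime, so there are no common causes.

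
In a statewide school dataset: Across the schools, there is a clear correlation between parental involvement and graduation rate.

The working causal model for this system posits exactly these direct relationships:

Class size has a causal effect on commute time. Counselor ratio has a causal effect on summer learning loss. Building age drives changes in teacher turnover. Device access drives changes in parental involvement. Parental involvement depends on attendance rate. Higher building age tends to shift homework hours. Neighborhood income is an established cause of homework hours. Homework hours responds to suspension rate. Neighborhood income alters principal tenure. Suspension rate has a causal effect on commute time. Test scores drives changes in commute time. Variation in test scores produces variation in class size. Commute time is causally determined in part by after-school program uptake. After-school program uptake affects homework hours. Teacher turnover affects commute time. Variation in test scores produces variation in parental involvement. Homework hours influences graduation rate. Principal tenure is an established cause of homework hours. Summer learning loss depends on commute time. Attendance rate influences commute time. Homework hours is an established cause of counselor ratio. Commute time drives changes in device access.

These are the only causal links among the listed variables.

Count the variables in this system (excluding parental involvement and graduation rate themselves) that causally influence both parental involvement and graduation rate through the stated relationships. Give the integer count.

The common causes are: after-school program uptake (to parental involvement via after-school program uptake → commute time → device access → parental involvement; to graduation rate via after-school program uptake → homework hours → graduation rate); building age (to parental involvement via building age → teacher turnover → commute time → device access → parental involvement; to graduation rate via building age → homework hours → graduation rate); suspension rate (to parental involvement via suspension rate → commute time → device access → parental involvement; to graduation rate via suspension rate → homework hours → graduation rate).
Every other variable lacks a causal path to at least one of parental involvement and graduation rate.

3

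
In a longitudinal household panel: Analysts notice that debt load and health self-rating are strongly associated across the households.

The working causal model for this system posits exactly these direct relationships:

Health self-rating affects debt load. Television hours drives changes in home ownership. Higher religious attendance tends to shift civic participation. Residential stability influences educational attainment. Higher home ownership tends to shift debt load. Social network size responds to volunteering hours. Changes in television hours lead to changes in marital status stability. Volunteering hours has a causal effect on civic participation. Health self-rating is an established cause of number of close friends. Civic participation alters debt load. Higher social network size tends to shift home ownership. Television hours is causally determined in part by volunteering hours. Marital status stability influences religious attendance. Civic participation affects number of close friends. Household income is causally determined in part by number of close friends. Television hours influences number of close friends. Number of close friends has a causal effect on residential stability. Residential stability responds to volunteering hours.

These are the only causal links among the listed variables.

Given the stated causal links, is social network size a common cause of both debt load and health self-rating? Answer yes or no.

Social network size has no stated causal path to health self-rating. A confounder must cause both variables, so social network size does not qualify.

no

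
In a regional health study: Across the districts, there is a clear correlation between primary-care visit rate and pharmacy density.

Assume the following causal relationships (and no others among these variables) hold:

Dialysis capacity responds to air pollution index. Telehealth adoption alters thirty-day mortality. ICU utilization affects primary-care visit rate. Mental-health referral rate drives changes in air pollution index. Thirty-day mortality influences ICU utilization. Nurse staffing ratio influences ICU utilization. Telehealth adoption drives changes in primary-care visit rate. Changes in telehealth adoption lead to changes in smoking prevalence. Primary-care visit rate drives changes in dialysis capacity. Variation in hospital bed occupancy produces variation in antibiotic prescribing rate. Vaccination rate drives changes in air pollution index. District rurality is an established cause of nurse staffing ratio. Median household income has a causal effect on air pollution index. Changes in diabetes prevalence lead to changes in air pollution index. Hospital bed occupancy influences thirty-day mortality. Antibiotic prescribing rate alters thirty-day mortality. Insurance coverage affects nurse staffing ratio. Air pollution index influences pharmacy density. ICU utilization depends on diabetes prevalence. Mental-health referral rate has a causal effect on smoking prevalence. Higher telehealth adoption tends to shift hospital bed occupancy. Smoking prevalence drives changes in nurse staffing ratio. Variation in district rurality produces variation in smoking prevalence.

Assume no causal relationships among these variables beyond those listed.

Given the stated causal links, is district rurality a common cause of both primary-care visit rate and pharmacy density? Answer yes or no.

District rurality has no stated causal path to pharmacy density. A confounder must cause both variables, so district rurality does not qualify.

no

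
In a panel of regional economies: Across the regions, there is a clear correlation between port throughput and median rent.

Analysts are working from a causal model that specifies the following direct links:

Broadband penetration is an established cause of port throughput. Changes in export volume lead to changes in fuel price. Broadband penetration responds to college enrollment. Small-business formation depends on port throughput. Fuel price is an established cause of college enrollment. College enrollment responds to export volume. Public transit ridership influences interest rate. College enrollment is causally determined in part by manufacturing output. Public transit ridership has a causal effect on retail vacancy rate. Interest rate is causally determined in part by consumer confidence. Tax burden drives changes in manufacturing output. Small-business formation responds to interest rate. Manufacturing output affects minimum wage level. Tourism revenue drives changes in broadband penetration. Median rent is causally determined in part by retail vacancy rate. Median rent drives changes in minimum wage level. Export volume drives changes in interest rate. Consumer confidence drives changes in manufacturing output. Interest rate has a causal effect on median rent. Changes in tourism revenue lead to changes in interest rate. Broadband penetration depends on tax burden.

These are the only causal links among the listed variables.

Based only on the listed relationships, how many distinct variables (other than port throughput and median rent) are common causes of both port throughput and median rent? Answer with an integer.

3

The common causes are: consumer confidence (to port throughput via consumer confidence → manufacturing output → college enrollment → broadband penetration → port throughput; to median rent via consumer confidence → interest rate → median rent); export volume (to port throughput via export volume → college enrollment → broadband penetration → port throughput; to median rent via export volume → interest rate → median rent); tourism revenue (to port throughput via tourism revenue → broadband penetration → port throughput; to median rent via tourism revenue → interest rate → median rent).
Every other variable lacks a causal path to at least one of port throughput and median rent.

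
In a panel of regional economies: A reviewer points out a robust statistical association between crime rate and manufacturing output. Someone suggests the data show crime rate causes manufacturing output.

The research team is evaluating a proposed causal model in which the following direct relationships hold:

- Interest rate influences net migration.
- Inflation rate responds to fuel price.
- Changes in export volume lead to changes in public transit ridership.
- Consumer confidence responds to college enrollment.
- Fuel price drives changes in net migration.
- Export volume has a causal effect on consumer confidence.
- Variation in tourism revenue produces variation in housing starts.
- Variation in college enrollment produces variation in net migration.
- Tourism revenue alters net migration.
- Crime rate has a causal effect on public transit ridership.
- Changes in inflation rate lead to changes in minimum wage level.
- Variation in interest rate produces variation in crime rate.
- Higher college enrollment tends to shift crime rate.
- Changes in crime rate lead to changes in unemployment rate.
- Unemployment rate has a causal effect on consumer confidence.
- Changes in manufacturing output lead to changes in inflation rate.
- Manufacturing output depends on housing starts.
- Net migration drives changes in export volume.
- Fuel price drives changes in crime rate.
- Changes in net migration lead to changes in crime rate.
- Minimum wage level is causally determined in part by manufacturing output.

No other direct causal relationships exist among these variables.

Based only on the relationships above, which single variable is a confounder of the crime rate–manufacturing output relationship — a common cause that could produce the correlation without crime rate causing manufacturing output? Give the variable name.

Tourism revenue has a causal path to crime rate (tourism revenue → net migration → crime rate) and a separate causal path to manufacturing output (tourism revenue → housing starts → manufacturing output), so it is a common cause of both.
No stated relationship gives crime rate a causal route to manufacturing output, so the correlation is explained by the shared upstream cause rather than a direct effect.

tourism revenue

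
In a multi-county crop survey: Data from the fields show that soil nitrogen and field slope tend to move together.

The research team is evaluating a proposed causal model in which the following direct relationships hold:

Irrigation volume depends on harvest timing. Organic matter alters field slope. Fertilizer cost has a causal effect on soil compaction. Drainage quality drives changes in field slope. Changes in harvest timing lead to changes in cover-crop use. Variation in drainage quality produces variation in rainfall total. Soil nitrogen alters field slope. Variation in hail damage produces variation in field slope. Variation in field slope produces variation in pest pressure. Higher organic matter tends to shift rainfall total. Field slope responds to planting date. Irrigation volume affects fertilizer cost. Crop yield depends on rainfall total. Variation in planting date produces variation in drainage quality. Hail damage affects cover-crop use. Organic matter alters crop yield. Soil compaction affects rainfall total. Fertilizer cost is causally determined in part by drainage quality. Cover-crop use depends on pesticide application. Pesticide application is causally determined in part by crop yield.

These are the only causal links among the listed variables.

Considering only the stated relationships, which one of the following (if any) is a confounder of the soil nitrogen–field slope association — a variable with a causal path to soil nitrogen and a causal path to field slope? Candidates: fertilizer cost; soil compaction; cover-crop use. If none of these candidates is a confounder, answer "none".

None of the listed candidates has causal paths to both soil nitrogen and field slope in the stated relationships, so none is a common cause.

none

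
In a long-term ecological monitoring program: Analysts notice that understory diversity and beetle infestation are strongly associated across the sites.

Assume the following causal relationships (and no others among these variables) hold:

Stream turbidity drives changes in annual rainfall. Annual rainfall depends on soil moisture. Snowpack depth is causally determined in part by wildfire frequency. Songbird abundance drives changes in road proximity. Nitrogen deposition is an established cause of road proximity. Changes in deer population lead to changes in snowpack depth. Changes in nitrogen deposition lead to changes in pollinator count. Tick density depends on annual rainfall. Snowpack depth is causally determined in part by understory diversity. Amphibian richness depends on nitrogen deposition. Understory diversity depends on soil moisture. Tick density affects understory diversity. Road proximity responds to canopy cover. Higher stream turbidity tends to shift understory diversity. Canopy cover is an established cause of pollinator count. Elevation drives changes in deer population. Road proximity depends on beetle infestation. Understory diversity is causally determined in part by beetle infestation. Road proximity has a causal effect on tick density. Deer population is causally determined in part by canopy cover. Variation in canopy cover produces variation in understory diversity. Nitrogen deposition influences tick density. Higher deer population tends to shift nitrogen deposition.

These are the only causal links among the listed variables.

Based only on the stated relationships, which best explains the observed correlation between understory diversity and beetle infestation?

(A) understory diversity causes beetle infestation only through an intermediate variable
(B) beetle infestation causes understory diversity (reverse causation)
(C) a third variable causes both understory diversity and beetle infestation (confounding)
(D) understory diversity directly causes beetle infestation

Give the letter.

B

The stated link runs beetle infestation → understory diversity; understory diversity has no causal path to beetle infestation. No variable causes both, so confounding is ruled out. The correlation reflects reverse causation.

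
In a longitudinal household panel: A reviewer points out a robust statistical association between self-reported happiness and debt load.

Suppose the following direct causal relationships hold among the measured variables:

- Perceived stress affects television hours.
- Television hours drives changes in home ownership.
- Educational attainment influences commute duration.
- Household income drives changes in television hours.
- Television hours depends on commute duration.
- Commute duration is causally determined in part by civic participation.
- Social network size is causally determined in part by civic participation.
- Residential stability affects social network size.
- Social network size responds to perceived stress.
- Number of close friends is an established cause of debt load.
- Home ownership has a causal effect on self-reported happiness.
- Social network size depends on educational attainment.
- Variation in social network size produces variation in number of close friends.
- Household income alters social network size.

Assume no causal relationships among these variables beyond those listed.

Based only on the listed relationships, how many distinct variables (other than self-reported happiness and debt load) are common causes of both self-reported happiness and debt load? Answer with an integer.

The common causes are: civic participation (to self-reported happiness via civic participation → commute duration → television hours → home ownership → self-reported happiness; to debt load via civic participation → social network size → number of close friends → debt load); educational attainment (to self-reported happiness via educational attainment → commute duration → television hours → home ownership → self-reported happiness; to debt load via educational attainment → social network size → number of close friends → debt load); household income (to self-reported happiness via household income → television hours → home ownership → self-reported happiness; to debt load via household income → social network size → number of close friends → debt load); perceived stress (to self-reported happiness via perceived stress → television hours → home ownership → self-reported happiness; to debt load via perceived stress → social network size → number of close friends → debt load).
Every other variable lacks a causal path to at least one of self-reported happiness and debt load.

4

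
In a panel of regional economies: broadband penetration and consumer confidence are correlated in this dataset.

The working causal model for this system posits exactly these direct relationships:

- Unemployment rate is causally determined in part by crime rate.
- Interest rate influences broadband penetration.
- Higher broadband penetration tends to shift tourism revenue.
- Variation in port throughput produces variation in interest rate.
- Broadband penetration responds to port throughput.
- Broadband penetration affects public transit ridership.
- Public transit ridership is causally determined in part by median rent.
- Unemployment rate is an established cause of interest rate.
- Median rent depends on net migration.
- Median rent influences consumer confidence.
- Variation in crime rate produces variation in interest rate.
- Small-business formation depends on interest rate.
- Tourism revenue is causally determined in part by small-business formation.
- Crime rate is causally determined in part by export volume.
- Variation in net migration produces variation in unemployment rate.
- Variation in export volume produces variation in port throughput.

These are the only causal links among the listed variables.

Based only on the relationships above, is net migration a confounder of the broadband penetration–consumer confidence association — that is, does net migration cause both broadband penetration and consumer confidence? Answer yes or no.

Net migration has a causal path to broadband penetration (net migration → unemployment rate → interest rate → broadband penetration) and to consumer confidence (net migration → median rent → consumer confidence), so it is a common cause of both — a confounder.

yes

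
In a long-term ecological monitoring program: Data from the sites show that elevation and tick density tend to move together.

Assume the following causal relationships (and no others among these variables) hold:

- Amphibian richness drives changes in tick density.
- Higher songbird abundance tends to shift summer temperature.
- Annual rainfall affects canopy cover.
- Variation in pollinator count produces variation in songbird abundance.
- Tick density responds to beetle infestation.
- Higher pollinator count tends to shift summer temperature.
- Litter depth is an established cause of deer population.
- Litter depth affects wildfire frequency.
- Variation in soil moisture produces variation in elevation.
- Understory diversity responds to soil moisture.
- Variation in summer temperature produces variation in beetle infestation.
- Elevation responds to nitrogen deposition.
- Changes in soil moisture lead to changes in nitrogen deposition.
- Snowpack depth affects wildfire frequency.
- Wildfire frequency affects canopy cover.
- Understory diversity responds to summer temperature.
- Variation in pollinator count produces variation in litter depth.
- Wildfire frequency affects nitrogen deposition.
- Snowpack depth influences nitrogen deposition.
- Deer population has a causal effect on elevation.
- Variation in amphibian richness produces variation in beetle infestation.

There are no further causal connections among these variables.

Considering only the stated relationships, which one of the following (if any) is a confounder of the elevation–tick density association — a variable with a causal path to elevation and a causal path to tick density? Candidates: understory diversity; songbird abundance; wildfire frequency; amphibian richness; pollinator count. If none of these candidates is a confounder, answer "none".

pollinator count

Pollinator count causes elevation (pollinator count → litter depth → deer population → elevation) and also causes tick density (pollinator count → summer temperature → beetle infestation → tick density); it is a common cause of both.
Each of the other candidates lacks a causal path to at least one of elevation and tick density, so they do not confound the relationship.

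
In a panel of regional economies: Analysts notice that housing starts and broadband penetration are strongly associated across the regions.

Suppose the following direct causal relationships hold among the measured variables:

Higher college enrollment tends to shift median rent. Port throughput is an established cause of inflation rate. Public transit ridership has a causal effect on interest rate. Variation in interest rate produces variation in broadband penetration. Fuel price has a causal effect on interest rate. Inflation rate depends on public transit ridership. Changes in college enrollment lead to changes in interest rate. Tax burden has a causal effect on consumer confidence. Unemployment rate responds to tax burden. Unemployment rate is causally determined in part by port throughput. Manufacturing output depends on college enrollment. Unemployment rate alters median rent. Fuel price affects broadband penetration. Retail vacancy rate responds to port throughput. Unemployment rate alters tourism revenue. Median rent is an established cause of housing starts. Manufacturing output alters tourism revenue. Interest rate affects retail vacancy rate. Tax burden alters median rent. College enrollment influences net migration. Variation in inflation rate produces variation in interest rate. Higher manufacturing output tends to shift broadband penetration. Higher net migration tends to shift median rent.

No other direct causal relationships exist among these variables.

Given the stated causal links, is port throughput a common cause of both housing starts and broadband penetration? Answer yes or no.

yes

Port throughput has a causal path to housing starts (port throughput → unemployment rate → median rent → housing starts) and to broadband penetration (port throughput → inflation rate → interest rate → broadband penetration), so it is a common cause of both — a confounder.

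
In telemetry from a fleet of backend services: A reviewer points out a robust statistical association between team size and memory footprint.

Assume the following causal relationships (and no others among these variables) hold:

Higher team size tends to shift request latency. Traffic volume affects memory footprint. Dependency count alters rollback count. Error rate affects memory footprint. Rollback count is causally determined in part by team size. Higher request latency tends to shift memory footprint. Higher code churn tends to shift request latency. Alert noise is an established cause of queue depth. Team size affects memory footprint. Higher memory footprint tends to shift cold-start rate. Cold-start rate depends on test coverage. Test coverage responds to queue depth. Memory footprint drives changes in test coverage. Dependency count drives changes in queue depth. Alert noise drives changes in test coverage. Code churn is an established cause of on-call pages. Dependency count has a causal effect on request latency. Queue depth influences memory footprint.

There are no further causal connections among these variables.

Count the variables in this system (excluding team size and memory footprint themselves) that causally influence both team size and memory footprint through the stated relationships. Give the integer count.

0

No listed variable has a causal path to both team size and memory footprint, so there are no common causes.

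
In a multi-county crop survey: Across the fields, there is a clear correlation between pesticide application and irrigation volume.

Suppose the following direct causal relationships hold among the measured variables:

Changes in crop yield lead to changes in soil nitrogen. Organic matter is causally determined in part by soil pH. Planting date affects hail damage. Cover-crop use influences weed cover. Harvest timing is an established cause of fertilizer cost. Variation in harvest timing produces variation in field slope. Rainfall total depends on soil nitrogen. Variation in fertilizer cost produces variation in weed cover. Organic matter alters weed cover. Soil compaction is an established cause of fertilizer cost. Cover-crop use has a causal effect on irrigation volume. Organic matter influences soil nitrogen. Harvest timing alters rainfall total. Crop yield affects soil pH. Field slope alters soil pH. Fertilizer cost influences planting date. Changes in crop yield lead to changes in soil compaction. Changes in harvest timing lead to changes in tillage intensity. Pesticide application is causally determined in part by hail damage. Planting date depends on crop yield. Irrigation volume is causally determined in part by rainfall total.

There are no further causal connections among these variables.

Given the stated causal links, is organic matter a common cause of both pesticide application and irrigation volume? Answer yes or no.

no

Organic matter has no stated causal path to pesticide application. A confounder must cause both variables, so organic matter does not qualify.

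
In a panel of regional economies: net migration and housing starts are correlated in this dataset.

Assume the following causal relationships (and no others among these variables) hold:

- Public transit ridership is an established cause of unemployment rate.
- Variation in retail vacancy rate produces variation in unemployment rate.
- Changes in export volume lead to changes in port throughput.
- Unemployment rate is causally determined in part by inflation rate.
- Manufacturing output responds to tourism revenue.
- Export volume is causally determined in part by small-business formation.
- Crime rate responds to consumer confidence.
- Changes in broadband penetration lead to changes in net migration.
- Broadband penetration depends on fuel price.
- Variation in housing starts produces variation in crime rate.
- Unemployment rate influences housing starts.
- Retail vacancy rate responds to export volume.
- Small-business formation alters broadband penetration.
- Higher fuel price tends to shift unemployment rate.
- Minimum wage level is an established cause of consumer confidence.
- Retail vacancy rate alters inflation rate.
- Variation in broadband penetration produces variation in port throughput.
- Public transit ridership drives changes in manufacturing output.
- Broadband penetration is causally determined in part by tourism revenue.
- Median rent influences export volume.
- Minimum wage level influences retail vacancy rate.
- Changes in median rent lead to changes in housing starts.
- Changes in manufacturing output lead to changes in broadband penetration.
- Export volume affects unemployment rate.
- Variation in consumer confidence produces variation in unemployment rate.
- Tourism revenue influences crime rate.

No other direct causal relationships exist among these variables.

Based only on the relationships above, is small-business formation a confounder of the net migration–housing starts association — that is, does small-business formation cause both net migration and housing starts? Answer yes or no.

Small-business formation has a causal path to net migration (small-business formation → broadband penetration → net migration) and to housing starts (small-business formation → export volume → unemployment rate → housing starts), so it is a common cause of both — a confounder.

yes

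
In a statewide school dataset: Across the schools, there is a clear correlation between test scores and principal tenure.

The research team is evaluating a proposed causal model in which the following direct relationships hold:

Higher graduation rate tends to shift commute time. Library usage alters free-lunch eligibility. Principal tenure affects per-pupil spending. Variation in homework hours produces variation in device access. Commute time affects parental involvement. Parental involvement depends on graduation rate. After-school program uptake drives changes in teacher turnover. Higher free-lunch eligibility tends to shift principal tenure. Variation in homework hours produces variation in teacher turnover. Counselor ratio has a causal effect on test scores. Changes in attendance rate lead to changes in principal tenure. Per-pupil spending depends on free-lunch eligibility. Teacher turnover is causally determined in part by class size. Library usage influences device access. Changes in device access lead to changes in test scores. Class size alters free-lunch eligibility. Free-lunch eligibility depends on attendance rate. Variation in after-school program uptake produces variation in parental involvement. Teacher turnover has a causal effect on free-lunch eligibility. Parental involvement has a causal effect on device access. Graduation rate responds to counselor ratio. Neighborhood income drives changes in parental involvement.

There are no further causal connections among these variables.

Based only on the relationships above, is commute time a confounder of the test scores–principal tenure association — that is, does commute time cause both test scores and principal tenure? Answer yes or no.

no

Commute time has no stated causal path to principal tenure. A confounder must cause both variables, so commute time does not qualify.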